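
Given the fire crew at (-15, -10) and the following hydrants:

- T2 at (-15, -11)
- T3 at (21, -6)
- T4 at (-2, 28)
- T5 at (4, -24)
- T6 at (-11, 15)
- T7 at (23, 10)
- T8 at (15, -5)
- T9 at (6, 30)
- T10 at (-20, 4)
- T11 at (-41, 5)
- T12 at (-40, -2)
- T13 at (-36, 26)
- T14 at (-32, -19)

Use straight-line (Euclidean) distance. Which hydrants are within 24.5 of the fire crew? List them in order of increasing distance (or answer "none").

T2, T10, T14, T5

Distances from (-15, -10):
T2: √((0)² + (-1)²) = √(0.000 + 1.000) = 1.0
T3: √((36)² + (4)²) = √(1296.000 + 16.000) = 36.2
T4: √((13)² + (38)²) = √(169.000 + 1444.000) = 40.2
T5: √((19)² + (-14)²) = √(361.000 + 196.000) = 23.6
T6: √((4)² + (25)²) = √(16.000 + 625.000) = 25.3
T7: √((38)² + (20)²) = √(1444.000 + 400.000) = 42.9
T8: √((30)² + (5)²) = √(900.000 + 25.000) = 30.4
T9: √((21)² + (40)²) = √(441.000 + 1600.000) = 45.2
T10: √((-5)² + (14)²) = √(25.000 + 196.000) = 14.9
T11: √((-26)² + (15)²) = √(676.000 + 225.000) = 30.0
T12: √((-25)² + (8)²) = √(625.000 + 64.000) = 26.2
T13: √((-21)² + (36)²) = √(441.000 + 1296.000) = 41.7
T14: √((-17)² + (-9)²) = √(289.000 + 81.000) = 19.2
Threshold 24.5: T2 (1.0), T10 (14.9), T14 (19.2), T5 (23.6) are within range.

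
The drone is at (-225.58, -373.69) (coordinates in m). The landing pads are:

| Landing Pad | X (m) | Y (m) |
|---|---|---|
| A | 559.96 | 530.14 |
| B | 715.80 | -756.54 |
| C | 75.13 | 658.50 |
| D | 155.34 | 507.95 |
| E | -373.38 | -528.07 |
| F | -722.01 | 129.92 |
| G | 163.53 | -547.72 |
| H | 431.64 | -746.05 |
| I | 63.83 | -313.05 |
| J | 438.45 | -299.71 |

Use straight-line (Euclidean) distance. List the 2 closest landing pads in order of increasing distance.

E, I

Distances from (-225.58, -373.69):
A: √((785.54)² + (903.83)²) = √(617073.0916 + 816908.6689) = 1197.49 m
B: √((941.38)² + (-382.85)²) = √(886196.3044 + 146574.1225) = 1016.25 m
C: √((300.71)² + (1032.19)²) = √(90426.5041 + 1065416.1961) = 1075.10 m
D: √((380.92)² + (881.64)²) = √(145100.0464 + 777289.0896) = 960.41 m
E: √((-147.80)² + (-154.38)²) = √(21844.8400 + 23833.1844) = 213.72 m
F: √((-496.43)² + (503.61)²) = √(246442.7449 + 253623.0321) = 707.15 m
G: √((389.11)² + (-174.03)²) = √(151406.5921 + 30286.4409) = 426.25 m
H: √((657.22)² + (-372.36)²) = √(431938.1284 + 138651.9696) = 755.37 m
I: √((289.41)² + (60.64)²) = √(83758.1481 + 3677.2096) = 295.69 m
J: √((664.03)² + (73.98)²) = √(440935.8409 + 5473.0404) = 668.14 m
Sorted: E (213.72 m) < I (295.69 m) < G (426.25 m) < J (668.14 m) < …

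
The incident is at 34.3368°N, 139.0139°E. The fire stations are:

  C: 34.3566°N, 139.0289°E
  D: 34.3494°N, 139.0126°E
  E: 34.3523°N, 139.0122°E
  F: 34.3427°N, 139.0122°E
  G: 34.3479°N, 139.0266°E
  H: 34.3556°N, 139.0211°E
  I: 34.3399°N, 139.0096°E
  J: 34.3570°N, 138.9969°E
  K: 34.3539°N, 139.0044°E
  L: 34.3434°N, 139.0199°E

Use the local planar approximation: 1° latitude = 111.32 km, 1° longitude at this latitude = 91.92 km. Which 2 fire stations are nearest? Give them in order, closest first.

Distances from 34.3368°N, 139.0139°E:
C: 2.5999 km
D: 1.4077 km
E: 1.7325 km
F: 0.6751 km
G: 1.6999 km
H: 2.1950 km
I: 0.5247 km
J: 2.7383 km
K: 2.0943 km
L: 0.9187 km
Sorted: I (0.5247 km) < F (0.6751 km) < L (0.9187 km) < D (1.4077 km) < …

I, F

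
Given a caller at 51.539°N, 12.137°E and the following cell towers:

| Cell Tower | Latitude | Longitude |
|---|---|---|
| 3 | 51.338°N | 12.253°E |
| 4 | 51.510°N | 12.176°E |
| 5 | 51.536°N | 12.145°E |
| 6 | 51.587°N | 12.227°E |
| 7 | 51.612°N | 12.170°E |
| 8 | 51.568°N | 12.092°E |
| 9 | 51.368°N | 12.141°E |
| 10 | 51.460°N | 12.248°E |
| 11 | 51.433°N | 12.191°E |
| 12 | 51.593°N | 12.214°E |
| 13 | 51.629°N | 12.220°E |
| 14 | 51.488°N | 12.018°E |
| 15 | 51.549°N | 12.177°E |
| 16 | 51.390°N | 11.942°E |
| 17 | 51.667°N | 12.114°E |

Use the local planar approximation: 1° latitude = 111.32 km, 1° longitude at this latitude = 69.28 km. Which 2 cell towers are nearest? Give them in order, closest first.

Distances from 51.539°N, 12.137°E:
3: 23.775 km
4: 4.210 km
5: 0.647 km
6: 8.212 km
7: 8.442 km
8: 4.488 km
9: 19.038 km
10: 11.682 km
11: 12.379 km
12: 8.037 km
13: 11.552 km
14: 10.010 km
15: 2.986 km
16: 21.392 km
17: 14.338 km
Sorted: 5 (0.647 km) < 15 (2.986 km) < 4 (4.210 km) < 8 (4.488 km) < …

5, 15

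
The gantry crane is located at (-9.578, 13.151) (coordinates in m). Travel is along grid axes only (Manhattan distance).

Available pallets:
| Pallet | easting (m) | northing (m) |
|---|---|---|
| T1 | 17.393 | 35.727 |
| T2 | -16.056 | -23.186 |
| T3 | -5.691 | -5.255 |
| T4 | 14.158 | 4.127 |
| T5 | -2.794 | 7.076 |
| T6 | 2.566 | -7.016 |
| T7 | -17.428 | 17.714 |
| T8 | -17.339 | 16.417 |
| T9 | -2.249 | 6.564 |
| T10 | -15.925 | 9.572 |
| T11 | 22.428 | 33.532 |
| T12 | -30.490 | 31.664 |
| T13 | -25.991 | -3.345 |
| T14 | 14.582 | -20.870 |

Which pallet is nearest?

Distances from (-9.578, 13.151):
T1: |26.971| + |22.576| = 26.971 + 22.576 = 49.547 m
T2: |-6.478| + |-36.337| = 6.478 + 36.337 = 42.815 m
T3: |3.887| + |-18.406| = 3.887 + 18.406 = 22.293 m
T4: |23.736| + |-9.024| = 23.736 + 9.024 = 32.760 m
T5: |6.784| + |-6.075| = 6.784 + 6.075 = 12.859 m
T6: |12.144| + |-20.167| = 12.144 + 20.167 = 32.311 m
T7: |-7.850| + |4.563| = 7.850 + 4.563 = 12.413 m
T8: |-7.761| + |3.266| = 7.761 + 3.266 = 11.027 m
T9: |7.329| + |-6.587| = 7.329 + 6.587 = 13.916 m
T10: |-6.347| + |-3.579| = 6.347 + 3.579 = 9.926 m
T11: |32.006| + |20.381| = 32.006 + 20.381 = 52.387 m
T12: |-20.912| + |18.513| = 20.912 + 18.513 = 39.425 m
T13: |-16.413| + |-16.496| = 16.413 + 16.496 = 32.909 m
T14: |24.160| + |-34.021| = 24.160 + 34.021 = 58.181 m
Minimum: T10 at 9.926 m.

T10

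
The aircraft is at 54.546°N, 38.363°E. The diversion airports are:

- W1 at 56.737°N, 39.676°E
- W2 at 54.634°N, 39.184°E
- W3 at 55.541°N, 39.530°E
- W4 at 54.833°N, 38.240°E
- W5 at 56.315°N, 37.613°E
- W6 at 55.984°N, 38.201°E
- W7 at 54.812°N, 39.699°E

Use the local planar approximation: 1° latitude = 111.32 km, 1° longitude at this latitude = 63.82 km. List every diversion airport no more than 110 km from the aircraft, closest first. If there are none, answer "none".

W4, W2, W7

Distances from 54.546°N, 38.363°E:
W1: 257.895 km
W2: 53.304 km
W3: 133.475 km
W4: 32.899 km
W5: 202.659 km
W6: 160.412 km
W7: 90.259 km
Threshold 110 km: W4 (32.899 km), W2 (53.304 km), W7 (90.259 km) are within range.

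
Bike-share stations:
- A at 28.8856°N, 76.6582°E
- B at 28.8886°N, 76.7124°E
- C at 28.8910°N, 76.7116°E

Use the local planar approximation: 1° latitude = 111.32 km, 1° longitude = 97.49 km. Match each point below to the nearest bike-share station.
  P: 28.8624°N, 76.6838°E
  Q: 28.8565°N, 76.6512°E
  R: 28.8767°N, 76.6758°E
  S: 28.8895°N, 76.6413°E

P→A; Q→A; R→A; S→A

P at 28.8624°N, 76.6838°E:
  A: 3.5915 km
  B: 4.0349 km
  C: 4.1811 km
  → nearest: A (3.5915 km)
Q at 28.8565°N, 76.6512°E:
  A: 3.3105 km
  B: 6.9546 km
  C: 7.0301 km
  → nearest: A (3.3105 km)
R at 28.8767°N, 76.6758°E:
  A: 1.9813 km
  B: 3.8061 km
  C: 3.8360 km
  → nearest: A (1.9813 km)
S at 28.8895°N, 76.6413°E:
  A: 1.7038 km
  B: 6.9323 km
  C: 6.8556 km
  → nearest: A (1.7038 km)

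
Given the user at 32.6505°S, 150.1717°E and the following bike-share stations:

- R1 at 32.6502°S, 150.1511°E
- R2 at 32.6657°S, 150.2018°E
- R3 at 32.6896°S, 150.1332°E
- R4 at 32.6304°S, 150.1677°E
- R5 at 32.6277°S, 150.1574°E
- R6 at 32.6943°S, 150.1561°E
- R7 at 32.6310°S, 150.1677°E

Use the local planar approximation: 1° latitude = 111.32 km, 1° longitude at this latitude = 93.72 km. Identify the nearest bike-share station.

R1

Distances from 32.6505°S, 150.1717°E:
R1: 1.9309 km
R2: 3.2895 km
R3: 5.6537 km
R4: 2.2687 km
R5: 2.8702 km
R6: 5.0903 km
R7: 2.2029 km
Minimum: R1 at 1.9309 km.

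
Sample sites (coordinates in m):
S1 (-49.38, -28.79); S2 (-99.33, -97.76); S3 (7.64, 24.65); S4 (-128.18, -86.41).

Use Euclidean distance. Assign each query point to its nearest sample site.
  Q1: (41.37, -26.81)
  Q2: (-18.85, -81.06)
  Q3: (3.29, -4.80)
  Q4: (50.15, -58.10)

Q1 at (41.37, -26.81):
  S1: √((-90.75)² + (-1.98)²) = √(8235.5625 + 3.9204) = 90.77 m
  S2: √((-140.70)² + (-70.95)²) = √(19796.4900 + 5033.9025) = 157.58 m
  S3: √((-33.73)² + (51.46)²) = √(1137.7129 + 2648.1316) = 61.53 m
  S4: √((-169.55)² + (-59.60)²) = √(28747.2025 + 3552.1600) = 179.72 m
  → nearest: S3 (61.53 m)
Q2 at (-18.85, -81.06):
  S1: √((-30.53)² + (52.27)²) = √(932.0809 + 2732.1529) = 60.53 m
  S2: √((-80.48)² + (-16.70)²) = √(6477.0304 + 278.8900) = 82.19 m
  S3: √((26.49)² + (105.71)²) = √(701.7201 + 11174.6041) = 108.98 m
  S4: √((-109.33)² + (-5.35)²) = √(11953.0489 + 28.6225) = 109.46 m
  → nearest: S1 (60.53 m)
Q3 at (3.29, -4.80):
  S1: √((-52.67)² + (-23.99)²) = √(2774.1289 + 575.5201) = 57.88 m
  S2: √((-102.62)² + (-92.96)²) = √(10530.8644 + 8641.5616) = 138.46 m
  S3: √((4.35)² + (29.45)²) = √(18.9225 + 867.3025) = 29.77 m
  S4: √((-131.47)² + (-81.61)²) = √(17284.3609 + 6660.1921) = 154.74 m
  → nearest: S3 (29.77 m)
Q4 at (50.15, -58.10):
  S1: √((-99.53)² + (29.31)²) = √(9906.2209 + 859.0761) = 103.76 m
  S2: √((-149.48)² + (-39.66)²) = √(22344.2704 + 1572.9156) = 154.65 m
  S3: √((-42.51)² + (82.75)²) = √(1807.1001 + 6847.5625) = 93.03 m
  S4: √((-178.33)² + (-28.31)²) = √(31801.5889 + 801.4561) = 180.56 m
  → nearest: S3 (93.03 m)

Q1→S3; Q2→S1; Q3→S3; Q4→S3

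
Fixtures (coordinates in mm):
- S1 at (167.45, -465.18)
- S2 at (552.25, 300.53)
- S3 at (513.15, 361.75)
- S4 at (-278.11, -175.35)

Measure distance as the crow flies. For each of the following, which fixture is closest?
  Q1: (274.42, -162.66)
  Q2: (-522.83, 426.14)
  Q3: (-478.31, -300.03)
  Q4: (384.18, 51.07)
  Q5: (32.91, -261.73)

Q1→S1; Q2→S4; Q3→S4; Q4→S2; Q5→S1

Q1 at (274.42, -162.66):
  S1: √((-106.97)² + (-302.52)²) = √(11442.5809 + 91518.3504) = 320.88 mm
  S2: √((277.83)² + (463.19)²) = √(77189.5089 + 214544.9761) = 540.12 mm
  S3: √((238.73)² + (524.41)²) = √(56992.0129 + 275005.8481) = 576.19 mm
  S4: √((-552.53)² + (-12.69)²) = √(305289.4009 + 161.0361) = 552.68 mm
  → nearest: S1 (320.88 mm)
Q2 at (-522.83, 426.14):
  S1: √((690.28)² + (-891.32)²) = √(476486.4784 + 794451.3424) = 1127.36 mm
  S2: √((1075.08)² + (-125.61)²) = √(1155797.0064 + 15777.8721) = 1082.39 mm
  S3: √((1035.98)² + (-64.39)²) = √(1073254.5604 + 4146.0721) = 1037.98 mm
  S4: √((244.72)² + (-601.49)²) = √(59887.8784 + 361790.2201) = 649.37 mm
  → nearest: S4 (649.37 mm)
Q3 at (-478.31, -300.03):
  S1: √((645.76)² + (-165.15)²) = √(417005.9776 + 27274.5225) = 666.54 mm
  S2: √((1030.56)² + (600.56)²) = √(1062053.9136 + 360672.3136) = 1192.78 mm
  S3: √((991.46)² + (661.78)²) = √(982992.9316 + 437952.7684) = 1192.03 mm
  S4: √((200.20)² + (124.68)²) = √(40080.0400 + 15545.1024) = 235.85 mm
  → nearest: S4 (235.85 mm)
Q4 at (384.18, 51.07):
  S1: √((-216.73)² + (-516.25)²) = √(46971.8929 + 266514.0625) = 559.90 mm
  S2: √((168.07)² + (249.46)²) = √(28247.5249 + 62230.2916) = 300.80 mm
  S3: √((128.97)² + (310.68)²) = √(16633.2609 + 96522.0624) = 336.39 mm
  S4: √((-662.29)² + (-226.42)²) = √(438628.0441 + 51266.0164) = 699.92 mm
  → nearest: S2 (300.80 mm)
Q5 at (32.91, -261.73):
  S1: √((134.54)² + (-203.45)²) = √(18101.0116 + 41391.9025) = 243.91 mm
  S2: √((519.34)² + (562.26)²) = √(269714.0356 + 316136.3076) = 765.41 mm
  S3: √((480.24)² + (623.48)²) = √(230630.4576 + 388727.3104) = 786.99 mm
  S4: √((-311.02)² + (86.38)²) = √(96733.4404 + 7461.5044) = 322.79 mm
  → nearest: S1 (243.91 mm)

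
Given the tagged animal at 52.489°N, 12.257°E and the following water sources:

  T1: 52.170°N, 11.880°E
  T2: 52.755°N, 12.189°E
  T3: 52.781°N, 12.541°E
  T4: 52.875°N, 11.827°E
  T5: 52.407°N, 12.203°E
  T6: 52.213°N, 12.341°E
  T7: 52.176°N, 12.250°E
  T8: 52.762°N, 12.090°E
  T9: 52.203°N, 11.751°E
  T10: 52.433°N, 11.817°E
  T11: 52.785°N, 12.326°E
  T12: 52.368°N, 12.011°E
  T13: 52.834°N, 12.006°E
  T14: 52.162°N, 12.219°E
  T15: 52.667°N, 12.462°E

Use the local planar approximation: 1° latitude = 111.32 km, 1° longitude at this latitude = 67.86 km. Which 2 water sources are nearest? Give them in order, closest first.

T5, T12

Distances from 52.489°N, 12.257°E:
T1: √((-0.319·111.32)² + (-0.377·67.86)²) = √(1261.03680 + 654.50115) = 43.767 km
T2: √((0.266·111.32)² + (-0.068·67.86)²) = √(876.81843 + 21.29343) = 29.969 km
T3: √((0.292·111.32)² + (0.284·67.86)²) = √(1056.60363 + 371.41923) = 37.789 km
T4: √((0.386·111.32)² + (-0.430·67.86)²) = √(1846.37965 + 851.46073) = 51.941 km
T5: √((-0.082·111.32)² + (-0.054·67.86)²) = √(83.32477 + 13.42812) = 9.836 km
T6: √((-0.276·111.32)² + (0.084·67.86)²) = √(943.98384 + 32.49274) = 31.249 km
T7: √((-0.313·111.32)² + (-0.007·67.86)²) = √(1214.04580 + 0.22564) = 34.846 km
T8: √((0.273·111.32)² + (-0.167·67.86)²) = √(923.57398 + 128.42828) = 32.435 km
T9: √((-0.286·111.32)² + (-0.506·67.86)²) = √(1013.62768 + 1179.04056) = 46.826 km
T10: √((-0.056·111.32)² + (-0.440·67.86)²) = √(38.86176 + 891.52405) = 30.502 km
T11: √((0.296·111.32)² + (0.069·67.86)²) = √(1085.74995 + 21.92431) = 33.282 km
T12: √((-0.121·111.32)² + (-0.246·67.86)²) = √(181.43336 + 278.67495) = 21.450 km
T13: √((0.345·111.32)² + (-0.251·67.86)²) = √(1474.97475 + 290.11832) = 42.013 km
T14: √((-0.327·111.32)² + (-0.038·67.86)²) = √(1325.07939 + 6.64959) = 36.493 km
T15: √((0.178·111.32)² + (0.205·67.86)²) = √(392.63264 + 193.52427) = 24.211 km
Sorted: T5 (9.836 km) < T12 (21.450 km) < T15 (24.211 km) < T2 (29.969 km) < …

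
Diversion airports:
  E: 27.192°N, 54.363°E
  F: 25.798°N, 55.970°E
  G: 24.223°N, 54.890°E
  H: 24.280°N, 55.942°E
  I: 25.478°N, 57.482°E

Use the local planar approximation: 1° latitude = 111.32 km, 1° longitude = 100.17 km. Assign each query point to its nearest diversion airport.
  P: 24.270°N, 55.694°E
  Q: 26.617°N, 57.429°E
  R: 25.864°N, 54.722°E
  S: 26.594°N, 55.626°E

P→H; Q→I; R→F; S→F

P at 24.270°N, 55.694°E:
  E: 351.541 km
  F: 172.329 km
  G: 80.706 km
  H: 24.867 km
  I: 223.968 km
  → nearest: H (24.867 km)
Q at 26.617°N, 57.429°E:
  E: 313.721 km
  F: 172.254 km
  G: 368.384 km
  H: 299.779 km
  I: 126.905 km
  → nearest: I (126.905 km)
R at 25.864°N, 54.722°E:
  E: 152.144 km
  F: 125.228 km
  G: 183.450 km
  H: 214.540 km
  I: 279.788 km
  → nearest: F (125.228 km)
S at 26.594°N, 55.626°E:
  E: 142.960 km
  F: 95.075 km
  G: 274.043 km
  H: 259.532 km
  I: 223.603 km
  → nearest: F (95.075 km)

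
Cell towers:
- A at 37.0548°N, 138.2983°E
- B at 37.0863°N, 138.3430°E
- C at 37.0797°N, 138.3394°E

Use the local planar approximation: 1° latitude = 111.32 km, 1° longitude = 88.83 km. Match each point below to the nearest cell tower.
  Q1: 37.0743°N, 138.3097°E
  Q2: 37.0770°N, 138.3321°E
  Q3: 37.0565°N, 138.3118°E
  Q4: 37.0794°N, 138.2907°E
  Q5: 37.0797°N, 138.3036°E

Q1 at 37.0743°N, 138.3097°E:
  A: 2.3953 km
  B: 3.2457 km
  C: 2.7059 km
  → nearest: A (2.3953 km)
Q2 at 37.0770°N, 138.3321°E:
  A: 3.8887 km
  B: 1.4175 km
  C: 0.7147 km
  → nearest: C (0.7147 km)
Q3 at 37.0565°N, 138.3118°E:
  A: 1.2140 km
  B: 4.3227 km
  C: 3.5610 km
  → nearest: A (1.2140 km)
Q4 at 37.0794°N, 138.2907°E:
  A: 2.8205 km
  B: 4.7089 km
  C: 4.3261 km
  → nearest: A (2.8205 km)
Q5 at 37.0797°N, 138.3036°E:
  A: 2.8116 km
  B: 3.5762 km
  C: 3.1801 km
  → nearest: A (2.8116 km)

Q1→A; Q2→C; Q3→A; Q4→A; Q5→A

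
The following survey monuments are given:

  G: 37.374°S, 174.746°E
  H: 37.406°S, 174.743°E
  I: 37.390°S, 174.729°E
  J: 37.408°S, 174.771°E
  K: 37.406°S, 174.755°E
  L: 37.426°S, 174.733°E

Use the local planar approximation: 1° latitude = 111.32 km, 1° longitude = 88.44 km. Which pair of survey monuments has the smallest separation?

H and K

Pairwise distances:
G–H: 3.572 km
G–I: 2.331 km
G–J: 4.383 km
G–K: 3.650 km
G–L: 5.902 km
H–I: 2.169 km
H–J: 2.486 km
H–K: 1.061 km
H–L: 2.396 km
I–J: 4.220 km
I–K: 2.909 km
I–L: 4.023 km
J–K: 1.432 km
J–L: 3.913 km
K–L: 2.957 km
Closest pair: H–K at 1.061 km.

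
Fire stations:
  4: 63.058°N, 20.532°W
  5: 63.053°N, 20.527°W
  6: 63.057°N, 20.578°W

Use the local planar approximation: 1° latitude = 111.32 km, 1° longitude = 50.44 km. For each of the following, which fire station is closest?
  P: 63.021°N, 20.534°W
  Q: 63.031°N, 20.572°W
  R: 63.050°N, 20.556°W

P at 63.021°N, 20.534°W:
  4: √((0.037·111.32)² + (0.002·50.44)²) = √(16.96484 + 0.01018) = 4.120 km
  5: √((0.032·111.32)² + (0.007·50.44)²) = √(12.68955 + 0.12467) = 3.580 km
  6: √((0.036·111.32)² + (-0.044·50.44)²) = √(16.06022 + 4.92556) = 4.581 km
  → nearest: 5 (3.580 km)
Q at 63.031°N, 20.572°W:
  4: √((0.027·111.32)² + (0.040·50.44)²) = √(9.03387 + 4.07071) = 3.620 km
  5: √((0.022·111.32)² + (0.045·50.44)²) = √(5.99780 + 5.15199) = 3.339 km
  6: √((0.026·111.32)² + (-0.006·50.44)²) = √(8.37709 + 0.09159) = 2.910 km
  → nearest: 6 (2.910 km)
R at 63.050°N, 20.556°W:
  4: √((0.008·111.32)² + (0.024·50.44)²) = √(0.79310 + 1.46546) = 1.503 km
  5: √((0.003·111.32)² + (0.029·50.44)²) = √(0.11153 + 2.13967) = 1.500 km
  6: √((0.007·111.32)² + (-0.022·50.44)²) = √(0.60721 + 1.23139) = 1.356 km
  → nearest: 6 (1.356 km)

P→5; Q→6; R→6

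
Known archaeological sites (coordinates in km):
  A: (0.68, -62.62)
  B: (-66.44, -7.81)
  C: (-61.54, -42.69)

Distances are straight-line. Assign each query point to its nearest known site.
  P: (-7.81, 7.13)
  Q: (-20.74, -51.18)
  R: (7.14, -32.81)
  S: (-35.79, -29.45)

P→B; Q→A; R→A; S→C

P at (-7.81, 7.13):
  A: √((8.49)² + (-69.75)²) = √(72.0801 + 4865.0625) = 70.26 km
  B: √((-58.63)² + (-14.94)²) = √(3437.4769 + 223.2036) = 60.50 km
  C: √((-53.73)² + (-49.82)²) = √(2886.9129 + 2482.0324) = 73.27 km
  → nearest: B (60.50 km)
Q at (-20.74, -51.18):
  A: √((21.42)² + (-11.44)²) = √(458.8164 + 130.8736) = 24.28 km
  B: √((-45.70)² + (43.37)²) = √(2088.4900 + 1880.9569) = 63.00 km
  C: √((-40.80)² + (8.49)²) = √(1664.6400 + 72.0801) = 41.67 km
  → nearest: A (24.28 km)
R at (7.14, -32.81):
  A: √((-6.46)² + (-29.81)²) = √(41.7316 + 888.6361) = 30.50 km
  B: √((-73.58)² + (25.00)²) = √(5414.0164 + 625.0000) = 77.71 km
  C: √((-68.68)² + (-9.88)²) = √(4716.9424 + 97.6144) = 69.39 km
  → nearest: A (30.50 km)
S at (-35.79, -29.45):
  A: √((36.47)² + (-33.17)²) = √(1330.0609 + 1100.2489) = 49.30 km
  B: √((-30.65)² + (21.64)²) = √(939.4225 + 468.2896) = 37.52 km
  C: √((-25.75)² + (-13.24)²) = √(663.0625 + 175.2976) = 28.95 km
  → nearest: C (28.95 km)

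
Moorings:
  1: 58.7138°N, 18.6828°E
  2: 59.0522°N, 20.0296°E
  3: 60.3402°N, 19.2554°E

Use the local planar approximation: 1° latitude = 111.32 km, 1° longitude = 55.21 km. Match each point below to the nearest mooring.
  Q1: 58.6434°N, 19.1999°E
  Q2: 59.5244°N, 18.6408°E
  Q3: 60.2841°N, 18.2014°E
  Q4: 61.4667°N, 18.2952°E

Q1→1; Q2→1; Q3→3; Q4→3

Q1 at 58.6434°N, 19.1999°E:
  1: 29.6052 km
  2: 64.5701 km
  3: 188.9126 km
  → nearest: 1 (29.6052 km)
Q2 at 59.5244°N, 18.6408°E:
  1: 90.2658 km
  2: 92.9638 km
  3: 96.9470 km
  → nearest: 1 (90.2658 km)
Q3 at 60.2841°N, 18.2014°E:
  1: 176.8148 km
  2: 170.2759 km
  3: 58.5255 km
  → nearest: 3 (58.5255 km)
Q4 at 61.4667°N, 18.2952°E:
  1: 307.1991 km
  2: 285.3298 km
  3: 136.1470 km
  → nearest: 3 (136.1470 km)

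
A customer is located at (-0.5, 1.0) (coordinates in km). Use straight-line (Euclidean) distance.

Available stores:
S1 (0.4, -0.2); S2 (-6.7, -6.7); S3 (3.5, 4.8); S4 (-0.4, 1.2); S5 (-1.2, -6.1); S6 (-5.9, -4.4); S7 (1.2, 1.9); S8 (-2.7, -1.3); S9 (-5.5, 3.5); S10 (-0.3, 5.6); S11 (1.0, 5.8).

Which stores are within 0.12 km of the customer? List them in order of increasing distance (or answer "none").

Distances from (-0.5, 1.0):
S1: √((0.9)² + (-1.2)²) = √(0.810 + 1.440) = 1.5 km
S2: √((-6.2)² + (-7.7)²) = √(38.440 + 59.290) = 9.9 km
S3: √((4.0)² + (3.8)²) = √(16.000 + 14.440) = 5.5 km
S4: √((0.1)² + (0.2)²) = √(0.010 + 0.040) = 0.2 km
S5: √((-0.7)² + (-7.1)²) = √(0.490 + 50.410) = 7.1 km
S6: √((-5.4)² + (-5.4)²) = √(29.160 + 29.160) = 7.6 km
S7: √((1.7)² + (0.9)²) = √(2.890 + 0.810) = 1.9 km
S8: √((-2.2)² + (-2.3)²) = √(4.840 + 5.290) = 3.2 km
S9: √((-5.0)² + (2.5)²) = √(25.000 + 6.250) = 5.6 km
S10: √((0.2)² + (4.6)²) = √(0.040 + 21.160) = 4.6 km
S11: √((1.5)² + (4.8)²) = √(2.250 + 23.040) = 5.0 km
Threshold 0.12 km: none within range.

none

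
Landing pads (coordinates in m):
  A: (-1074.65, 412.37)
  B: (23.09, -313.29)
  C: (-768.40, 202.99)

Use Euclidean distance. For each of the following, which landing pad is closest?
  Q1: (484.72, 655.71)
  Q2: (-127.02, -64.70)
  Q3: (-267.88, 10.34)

Q1→B; Q2→B; Q3→B

Q1 at (484.72, 655.71):
  A: √((-1559.37)² + (-243.34)²) = √(2431634.7969 + 59214.3556) = 1578.24 m
  B: √((-461.63)² + (-969.00)²) = √(213102.2569 + 938961.0000) = 1073.34 m
  C: √((-1253.12)² + (-452.72)²) = √(1570309.7344 + 204955.3984) = 1332.39 m
  → nearest: B (1073.34 m)
Q2 at (-127.02, -64.70):
  A: √((-947.63)² + (477.07)²) = √(898002.6169 + 227595.7849) = 1060.94 m
  B: √((150.11)² + (-248.59)²) = √(22533.0121 + 61796.9881) = 290.40 m
  C: √((-641.38)² + (267.69)²) = √(411368.3044 + 71657.9361) = 695.00 m
  → nearest: B (290.40 m)
Q3 at (-267.88, 10.34):
  A: √((-806.77)² + (402.03)²) = √(650877.8329 + 161628.1209) = 901.39 m
  B: √((290.97)² + (-323.63)²) = √(84663.5409 + 104736.3769) = 435.20 m
  C: √((-500.52)² + (192.65)²) = √(250520.2704 + 37114.0225) = 536.32 m
  → nearest: B (435.20 m)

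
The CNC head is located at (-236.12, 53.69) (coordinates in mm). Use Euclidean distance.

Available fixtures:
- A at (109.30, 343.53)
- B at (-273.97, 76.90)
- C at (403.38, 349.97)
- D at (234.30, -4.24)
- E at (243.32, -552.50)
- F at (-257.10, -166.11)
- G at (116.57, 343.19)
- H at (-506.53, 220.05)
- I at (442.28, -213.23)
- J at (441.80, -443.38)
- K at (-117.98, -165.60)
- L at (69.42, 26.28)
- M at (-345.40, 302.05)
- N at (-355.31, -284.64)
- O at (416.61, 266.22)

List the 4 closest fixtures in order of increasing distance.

Distances from (-236.12, 53.69):
A: 450.91 mm
B: 44.40 mm
C: 704.80 mm
D: 473.97 mm
E: 772.87 mm
F: 220.80 mm
G: 456.29 mm
H: 317.49 mm
I: 729.02 mm
J: 840.63 mm
K: 249.09 mm
L: 306.77 mm
M: 271.34 mm
N: 358.71 mm
O: 686.46 mm
Sorted: B (44.40 mm) < F (220.80 mm) < K (249.09 mm) < M (271.34 mm) < L (306.77 mm) < H (317.49 mm) < …

B, F, K, M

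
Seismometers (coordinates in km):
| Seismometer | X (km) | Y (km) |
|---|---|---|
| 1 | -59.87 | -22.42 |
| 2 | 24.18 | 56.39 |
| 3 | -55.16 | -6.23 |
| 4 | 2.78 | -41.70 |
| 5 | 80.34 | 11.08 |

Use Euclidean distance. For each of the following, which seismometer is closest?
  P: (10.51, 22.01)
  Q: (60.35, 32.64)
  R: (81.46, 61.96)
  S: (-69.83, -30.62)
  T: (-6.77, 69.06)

P→2; Q→5; R→5; S→1; T→2

P at (10.51, 22.01):
  1: √((-70.38)² + (-44.43)²) = √(4953.3444 + 1974.0249) = 83.23 km
  2: √((13.67)² + (34.38)²) = √(186.8689 + 1181.9844) = 37.00 km
  3: √((-65.67)² + (-28.24)²) = √(4312.5489 + 797.4976) = 71.48 km
  4: √((-7.73)² + (-63.71)²) = √(59.7529 + 4058.9641) = 64.18 km
  5: √((69.83)² + (-10.93)²) = √(4876.2289 + 119.4649) = 70.68 km
  → nearest: 2 (37.00 km)
Q at (60.35, 32.64):
  1: √((-120.22)² + (-55.06)²) = √(14452.8484 + 3031.6036) = 132.23 km
  2: √((-36.17)² + (23.75)²) = √(1308.2689 + 564.0625) = 43.27 km
  3: √((-115.51)² + (-38.87)²) = √(13342.5601 + 1510.8769) = 121.87 km
  4: √((-57.57)² + (-74.34)²) = √(3314.3049 + 5526.4356) = 94.03 km
  5: √((19.99)² + (-21.56)²) = √(399.6001 + 464.8336) = 29.40 km
  → nearest: 5 (29.40 km)
R at (81.46, 61.96):
  1: √((-141.33)² + (-84.38)²) = √(19974.1689 + 7119.9844) = 164.60 km
  2: √((-57.28)² + (-5.57)²) = √(3280.9984 + 31.0249) = 57.55 km
  3: √((-136.62)² + (-68.19)²) = √(18665.0244 + 4649.8761) = 152.69 km
  4: √((-78.68)² + (-103.66)²) = √(6190.5424 + 10745.3956) = 130.14 km
  5: √((-1.12)² + (-50.88)²) = √(1.2544 + 2588.7744) = 50.89 km
  → nearest: 5 (50.89 km)
S at (-69.83, -30.62):
  1: √((9.96)² + (8.20)²) = √(99.2016 + 67.2400) = 12.90 km
  2: √((94.01)² + (87.01)²) = √(8837.8801 + 7570.7401) = 128.10 km
  3: √((14.67)² + (24.39)²) = √(215.2089 + 594.8721) = 28.46 km
  4: √((72.61)² + (-11.08)²) = √(5272.2121 + 122.7664) = 73.45 km
  5: √((150.17)² + (41.70)²) = √(22551.0289 + 1738.8900) = 155.85 km
  → nearest: 1 (12.90 km)
T at (-6.77, 69.06):
  1: √((-53.10)² + (-91.48)²) = √(2819.6100 + 8368.5904) = 105.77 km
  2: √((30.95)² + (-12.67)²) = √(957.9025 + 160.5289) = 33.44 km
  3: √((-48.39)² + (-75.29)²) = √(2341.5921 + 5668.5841) = 89.50 km
  4: √((9.55)² + (-110.76)²) = √(91.2025 + 12267.7776) = 111.17 km
  5: √((87.11)² + (-57.98)²) = √(7588.1521 + 3361.6804) = 104.64 km
  → nearest: 2 (33.44 km)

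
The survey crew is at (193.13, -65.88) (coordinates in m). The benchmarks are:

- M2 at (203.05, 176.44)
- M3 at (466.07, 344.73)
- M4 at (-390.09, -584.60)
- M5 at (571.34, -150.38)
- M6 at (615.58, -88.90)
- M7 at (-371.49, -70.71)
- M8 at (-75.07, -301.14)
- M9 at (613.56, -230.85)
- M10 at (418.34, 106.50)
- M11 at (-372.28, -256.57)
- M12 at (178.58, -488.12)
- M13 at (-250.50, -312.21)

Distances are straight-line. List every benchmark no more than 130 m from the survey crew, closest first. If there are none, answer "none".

none

Distances from (193.13, -65.88):
M2: √((9.92)² + (242.32)²) = √(98.4064 + 58718.9824) = 242.52 m
M3: √((272.94)² + (410.61)²) = √(74496.2436 + 168600.5721) = 493.05 m
M4: √((-583.22)² + (-518.72)²) = √(340145.5684 + 269070.4384) = 780.52 m
M5: √((378.21)² + (-84.50)²) = √(143042.8041 + 7140.2500) = 387.53 m
M6: √((422.45)² + (-23.02)²) = √(178464.0025 + 529.9204) = 423.08 m
M7: √((-564.62)² + (-4.83)²) = √(318795.7444 + 23.3289) = 564.64 m
M8: √((-268.20)² + (-235.26)²) = √(71931.2400 + 55347.2676) = 356.76 m
M9: √((420.43)² + (-164.97)²) = √(176761.3849 + 27215.1009) = 451.64 m
M10: √((225.21)² + (172.38)²) = √(50719.5441 + 29714.8644) = 283.61 m
M11: √((-565.41)² + (-190.69)²) = √(319688.4681 + 36362.6761) = 596.70 m
M12: √((-14.55)² + (-422.24)²) = √(211.7025 + 178286.6176) = 422.49 m
M13: √((-443.63)² + (-246.33)²) = √(196807.5769 + 60678.4689) = 507.43 m
Threshold 130 m: none within range.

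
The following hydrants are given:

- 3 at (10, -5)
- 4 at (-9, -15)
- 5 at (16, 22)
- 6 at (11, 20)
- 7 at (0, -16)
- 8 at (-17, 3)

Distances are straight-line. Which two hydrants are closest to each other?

5 and 6

Pairwise distances:
5–6: 5.4
4–7: 9.1
3–7: 14.9
4–8: 19.7
3–4: 21.5
3–6: 25.0
7–8: 25.5
3–5: 27.7
3–8: 28.2
6–8: 32.8
6–7: 37.6
5–8: 38.1
4–6: 40.3
5–7: 41.2
4–5: 44.7
Closest pair: 5–6 at 5.4.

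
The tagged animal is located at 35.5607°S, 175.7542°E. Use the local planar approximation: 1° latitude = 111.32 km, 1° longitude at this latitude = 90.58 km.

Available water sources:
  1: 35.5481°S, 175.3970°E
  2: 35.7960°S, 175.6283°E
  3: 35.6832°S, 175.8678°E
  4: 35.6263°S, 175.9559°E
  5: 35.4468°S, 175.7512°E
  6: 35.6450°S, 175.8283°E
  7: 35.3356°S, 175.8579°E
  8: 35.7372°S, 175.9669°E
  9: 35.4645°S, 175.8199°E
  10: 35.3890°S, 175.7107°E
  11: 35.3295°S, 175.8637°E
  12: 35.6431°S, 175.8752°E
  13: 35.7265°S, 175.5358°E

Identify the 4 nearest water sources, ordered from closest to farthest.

Distances from 35.5607°S, 175.7542°E:
1: 32.3856 km
2: 28.5684 km
3: 17.0834 km
4: 19.6754 km
5: 12.6823 km
6: 11.5376 km
7: 26.7608 km
8: 27.5179 km
9: 12.2514 km
10: 19.5156 km
11: 27.5822 km
12: 14.2921 km
13: 27.0557 km
Sorted: 6 (11.5376 km) < 9 (12.2514 km) < 5 (12.6823 km) < 12 (14.2921 km) < 3 (17.0834 km) < 10 (19.5156 km) < …

6, 9, 5, 12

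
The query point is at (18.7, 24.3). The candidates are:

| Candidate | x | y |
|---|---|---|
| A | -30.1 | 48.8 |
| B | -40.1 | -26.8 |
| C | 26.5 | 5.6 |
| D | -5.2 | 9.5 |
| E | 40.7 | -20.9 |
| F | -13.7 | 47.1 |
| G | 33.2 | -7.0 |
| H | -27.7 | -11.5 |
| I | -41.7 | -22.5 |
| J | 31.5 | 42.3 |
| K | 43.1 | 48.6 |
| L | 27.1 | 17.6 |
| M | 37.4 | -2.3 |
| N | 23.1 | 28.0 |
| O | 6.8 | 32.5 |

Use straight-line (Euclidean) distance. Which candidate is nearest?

N

Distances from (18.7, 24.3):
A: 54.6
B: 77.9
C: 20.3
D: 28.1
E: 50.3
F: 39.6
G: 34.5
H: 58.6
I: 76.4
J: 22.1
K: 34.4
L: 10.7
M: 32.5
N: 5.7
O: 14.5
Minimum: N at 5.7.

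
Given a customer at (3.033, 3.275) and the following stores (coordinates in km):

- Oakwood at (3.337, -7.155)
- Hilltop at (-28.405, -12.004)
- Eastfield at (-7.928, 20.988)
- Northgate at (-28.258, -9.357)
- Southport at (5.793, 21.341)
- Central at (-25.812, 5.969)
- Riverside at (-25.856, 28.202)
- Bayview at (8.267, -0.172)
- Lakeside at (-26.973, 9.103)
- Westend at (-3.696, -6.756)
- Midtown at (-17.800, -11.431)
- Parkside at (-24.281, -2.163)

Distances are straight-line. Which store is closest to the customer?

Distances from (3.033, 3.275):
Oakwood: √((0.304)² + (-10.430)²) = √(0.09242 + 108.78490) = 10.434 km
Hilltop: √((-31.438)² + (-15.279)²) = √(988.34784 + 233.44784) = 34.954 km
Eastfield: √((-10.961)² + (17.713)²) = √(120.14352 + 313.75037) = 20.830 km
Northgate: √((-31.291)² + (-12.632)²) = √(979.12668 + 159.56742) = 33.745 km
Southport: √((2.760)² + (18.066)²) = √(7.61760 + 326.38036) = 18.276 km
Central: √((-28.845)² + (2.694)²) = √(832.03403 + 7.25764) = 28.971 km
Riverside: √((-28.889)² + (24.927)²) = √(834.57432 + 621.35533) = 38.157 km
Bayview: √((5.234)² + (-3.447)²) = √(27.39476 + 11.88181) = 6.267 km
Lakeside: √((-30.006)² + (5.828)²) = √(900.36004 + 33.96558) = 30.567 km
Westend: √((-6.729)² + (-10.031)²) = √(45.27944 + 100.62096) = 12.079 km
Midtown: √((-20.833)² + (-14.706)²) = √(434.01389 + 216.26644) = 25.501 km
Parkside: √((-27.314)² + (-5.438)²) = √(746.05460 + 29.57184) = 27.850 km
Minimum: Bayview at 6.267 km.

Bayview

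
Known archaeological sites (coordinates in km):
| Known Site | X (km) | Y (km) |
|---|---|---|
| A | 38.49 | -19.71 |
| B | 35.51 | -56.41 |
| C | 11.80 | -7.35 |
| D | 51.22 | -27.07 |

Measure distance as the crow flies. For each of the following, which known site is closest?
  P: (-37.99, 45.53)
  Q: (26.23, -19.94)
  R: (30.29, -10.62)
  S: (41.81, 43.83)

P→C; Q→A; R→A; S→C

P at (-37.99, 45.53):
  A: √((76.48)² + (-65.24)²) = √(5849.1904 + 4256.2576) = 100.53 km
  B: √((73.50)² + (-101.94)²) = √(5402.2500 + 10391.7636) = 125.67 km
  C: √((49.79)² + (-52.88)²) = √(2479.0441 + 2796.2944) = 72.63 km
  D: √((89.21)² + (-72.60)²) = √(7958.4241 + 5270.7600) = 115.02 km
  → nearest: C (72.63 km)
Q at (26.23, -19.94):
  A: √((12.26)² + (0.23)²) = √(150.3076 + 0.0529) = 12.26 km
  B: √((9.28)² + (-36.47)²) = √(86.1184 + 1330.0609) = 37.63 km
  C: √((-14.43)² + (12.59)²) = √(208.2249 + 158.5081) = 19.15 km
  D: √((24.99)² + (-7.13)²) = √(624.5001 + 50.8369) = 25.99 km
  → nearest: A (12.26 km)
R at (30.29, -10.62):
  A: √((8.20)² + (-9.09)²) = √(67.2400 + 82.6281) = 12.24 km
  B: √((5.22)² + (-45.79)²) = √(27.2484 + 2096.7241) = 46.09 km
  C: √((-18.49)² + (3.27)²) = √(341.8801 + 10.6929) = 18.78 km
  D: √((20.93)² + (-16.45)²) = √(438.0649 + 270.6025) = 26.62 km
  → nearest: A (12.24 km)
S at (41.81, 43.83):
  A: √((-3.32)² + (-63.54)²) = √(11.0224 + 4037.3316) = 63.63 km
  B: √((-6.30)² + (-100.24)²) = √(39.6900 + 10048.0576) = 100.44 km
  C: √((-30.01)² + (-51.18)²) = √(900.6001 + 2619.3924) = 59.33 km
  D: √((9.41)² + (-70.90)²) = √(88.5481 + 5026.8100) = 71.52 km
  → nearest: C (59.33 km)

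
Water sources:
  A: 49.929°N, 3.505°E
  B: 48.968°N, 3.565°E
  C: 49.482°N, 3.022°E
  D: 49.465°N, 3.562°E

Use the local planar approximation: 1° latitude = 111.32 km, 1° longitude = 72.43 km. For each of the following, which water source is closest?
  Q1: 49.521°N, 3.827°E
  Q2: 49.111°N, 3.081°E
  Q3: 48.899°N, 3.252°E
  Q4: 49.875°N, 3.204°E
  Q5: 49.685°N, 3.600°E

Q1→D; Q2→B; Q3→B; Q4→A; Q5→D

Q1 at 49.521°N, 3.827°E:
  A: √((0.408·111.32)² + (-0.322·72.43)²) = √(2062.84559 + 543.93714) = 51.057 km
  B: √((-0.553·111.32)² + (-0.262·72.43)²) = √(3789.62868 + 360.11362) = 64.418 km
  C: √((-0.039·111.32)² + (-0.805·72.43)²) = √(18.84845 + 3399.60713) = 58.468 km
  D: √((-0.056·111.32)² + (-0.265·72.43)²) = √(38.86176 + 368.40772) = 20.181 km
  → nearest: D (20.181 km)
Q2 at 49.111°N, 3.081°E:
  A: √((0.818·111.32)² + (0.424·72.43)²) = √(8291.87989 + 943.12375) = 96.099 km
  B: √((-0.143·111.32)² + (0.484·72.43)²) = √(253.40692 + 1228.93155) = 38.501 km
  C: √((0.371·111.32)² + (-0.059·72.43)²) = √(1705.66687 + 18.26169) = 41.520 km
  D: √((0.354·111.32)² + (0.481·72.43)²) = √(1552.93372 + 1213.74408) = 52.599 km
  → nearest: B (38.501 km)
Q3 at 48.899°N, 3.252°E:
  A: √((1.030·111.32)² + (0.253·72.43)²) = √(13146.82387 + 335.79793) = 116.115 km
  B: √((0.069·111.32)² + (0.313·72.43)²) = √(58.99899 + 513.95565) = 23.936 km
  C: √((0.583·111.32)² + (-0.230·72.43)²) = √(4211.95289 + 277.51895) = 67.004 km
  D: √((0.566·111.32)² + (0.310·72.43)²) = √(3969.89717 + 504.15068) = 66.888 km
  → nearest: B (23.936 km)
Q4 at 49.875°N, 3.204°E:
  A: √((0.054·111.32)² + (0.301·72.43)²) = √(36.13549 + 475.30235) = 22.615 km
  B: √((-0.907·111.32)² + (0.361·72.43)²) = √(10194.38355 + 683.67764) = 104.298 km
  C: √((-0.393·111.32)² + (-0.182·72.43)²) = √(1913.95400 + 173.77198) = 45.692 km
  D: √((-0.410·111.32)² + (0.358·72.43)²) = √(2083.11914 + 672.36179) = 52.493 km
  → nearest: A (22.615 km)
Q5 at 49.685°N, 3.600°E:
  A: √((0.244·111.32)² + (-0.095·72.43)²) = √(737.77859 + 47.34610) = 28.020 km
  B: √((-0.717·111.32)² + (-0.035·72.43)²) = √(6370.66409 + 6.42648) = 79.857 km
  C: √((-0.203·111.32)² + (-0.578·72.43)²) = √(510.66780 + 1752.63971) = 47.574 km
  D: √((-0.220·111.32)² + (-0.038·72.43)²) = √(599.77969 + 7.57538) = 24.645 km
  → nearest: D (24.645 km)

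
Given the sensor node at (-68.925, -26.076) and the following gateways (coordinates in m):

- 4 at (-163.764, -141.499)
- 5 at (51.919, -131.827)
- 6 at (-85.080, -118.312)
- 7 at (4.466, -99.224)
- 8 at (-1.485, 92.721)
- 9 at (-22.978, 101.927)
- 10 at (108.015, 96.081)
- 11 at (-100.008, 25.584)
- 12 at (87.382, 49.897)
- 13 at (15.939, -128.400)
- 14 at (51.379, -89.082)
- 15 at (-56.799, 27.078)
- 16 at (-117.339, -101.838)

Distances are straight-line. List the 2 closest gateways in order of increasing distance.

Distances from (-68.925, -26.076):
4: 149.388 m
5: 160.582 m
6: 93.640 m
7: 103.619 m
8: 136.605 m
9: 136.000 m
10: 215.012 m
11: 60.290 m
12: 173.792 m
13: 132.936 m
14: 135.804 m
15: 54.520 m
16: 89.910 m
Sorted: 15 (54.520 m) < 11 (60.290 m) < 16 (89.910 m) < 6 (93.640 m) < …

15, 11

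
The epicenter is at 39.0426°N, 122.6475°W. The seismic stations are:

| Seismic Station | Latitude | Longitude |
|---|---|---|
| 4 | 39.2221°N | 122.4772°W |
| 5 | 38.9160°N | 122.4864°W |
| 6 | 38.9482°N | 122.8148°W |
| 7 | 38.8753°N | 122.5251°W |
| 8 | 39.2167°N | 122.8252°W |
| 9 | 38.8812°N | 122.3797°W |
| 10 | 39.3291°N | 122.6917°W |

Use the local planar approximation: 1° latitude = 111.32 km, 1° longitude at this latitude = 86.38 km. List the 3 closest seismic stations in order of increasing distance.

Distances from 39.0426°N, 122.6475°W:
4: 24.8128 km
5: 19.8057 km
6: 17.8682 km
7: 21.4157 km
8: 24.7231 km
9: 29.2904 km
10: 32.1209 km
Sorted: 6 (17.8682 km) < 5 (19.8057 km) < 7 (21.4157 km) < 8 (24.7231 km) < 4 (24.8128 km) < …

6, 5, 7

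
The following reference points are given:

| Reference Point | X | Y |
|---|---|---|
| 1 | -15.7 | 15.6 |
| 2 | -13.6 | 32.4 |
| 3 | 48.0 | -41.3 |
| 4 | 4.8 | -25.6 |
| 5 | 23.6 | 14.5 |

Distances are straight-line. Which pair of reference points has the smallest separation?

1 and 2

Pairwise distances:
1–2: 16.93
1–3: 85.41
1–4: 46.02
1–5: 39.32
2–3: 96.05
2–4: 60.85
2–5: 41.28
3–4: 45.96
3–5: 60.90
4–5: 44.29
Closest pair: 1–2 at 16.93.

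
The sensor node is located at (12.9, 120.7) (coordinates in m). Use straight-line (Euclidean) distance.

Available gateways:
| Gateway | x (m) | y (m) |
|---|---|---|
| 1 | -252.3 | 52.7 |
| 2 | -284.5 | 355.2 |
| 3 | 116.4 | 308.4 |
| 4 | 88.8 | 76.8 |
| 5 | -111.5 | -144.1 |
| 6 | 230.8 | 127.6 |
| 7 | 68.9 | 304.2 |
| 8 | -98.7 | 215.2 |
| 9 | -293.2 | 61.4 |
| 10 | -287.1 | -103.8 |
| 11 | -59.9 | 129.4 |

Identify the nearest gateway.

11

Distances from (12.9, 120.7):
1: √((-265.2)² + (-68.0)²) = √(70331.040 + 4624.000) = 273.8 m
2: √((-297.4)² + (234.5)²) = √(88446.760 + 54990.250) = 378.7 m
3: √((103.5)² + (187.7)²) = √(10712.250 + 35231.290) = 214.3 m
4: √((75.9)² + (-43.9)²) = √(5760.810 + 1927.210) = 87.7 m
5: √((-124.4)² + (-264.8)²) = √(15475.360 + 70119.040) = 292.6 m
6: √((217.9)² + (6.9)²) = √(47480.410 + 47.610) = 218.0 m
7: √((56.0)² + (183.5)²) = √(3136.000 + 33672.250) = 191.9 m
8: √((-111.6)² + (94.5)²) = √(12454.560 + 8930.250) = 146.2 m
9: √((-306.1)² + (-59.3)²) = √(93697.210 + 3516.490) = 311.8 m
10: √((-300.0)² + (-224.5)²) = √(90000.000 + 50400.250) = 374.7 m
11: √((-72.8)² + (8.7)²) = √(5299.840 + 75.690) = 73.3 m
Minimum: 11 at 73.3 m.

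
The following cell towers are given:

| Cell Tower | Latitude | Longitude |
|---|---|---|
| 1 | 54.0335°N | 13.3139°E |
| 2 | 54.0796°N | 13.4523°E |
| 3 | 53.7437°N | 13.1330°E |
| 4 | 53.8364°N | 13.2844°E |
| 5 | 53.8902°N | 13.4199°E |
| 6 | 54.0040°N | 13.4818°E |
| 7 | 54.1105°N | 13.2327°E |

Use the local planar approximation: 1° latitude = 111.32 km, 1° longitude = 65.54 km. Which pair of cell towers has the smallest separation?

2 and 6

Pairwise distances:
2–6: 8.6350 km
1–7: 10.0894 km
1–2: 10.4218 km
4–5: 10.7114 km
1–6: 11.4837 km
5–6: 13.3020 km
3–4: 14.3161 km
2–7: 14.7979 km
1–5: 17.3993 km
6–7: 20.1766 km
2–5: 21.1907 km
1–4: 22.0262 km
4–6: 22.7040 km
3–5: 24.8904 km
5–7: 27.4217 km
2–4: 29.2240 km
4–7: 30.7004 km
1–3: 34.3702 km
3–6: 36.9085 km
3–7: 41.3517 km
2–3: 42.8500 km
Closest pair: 2–6 at 8.6350 km.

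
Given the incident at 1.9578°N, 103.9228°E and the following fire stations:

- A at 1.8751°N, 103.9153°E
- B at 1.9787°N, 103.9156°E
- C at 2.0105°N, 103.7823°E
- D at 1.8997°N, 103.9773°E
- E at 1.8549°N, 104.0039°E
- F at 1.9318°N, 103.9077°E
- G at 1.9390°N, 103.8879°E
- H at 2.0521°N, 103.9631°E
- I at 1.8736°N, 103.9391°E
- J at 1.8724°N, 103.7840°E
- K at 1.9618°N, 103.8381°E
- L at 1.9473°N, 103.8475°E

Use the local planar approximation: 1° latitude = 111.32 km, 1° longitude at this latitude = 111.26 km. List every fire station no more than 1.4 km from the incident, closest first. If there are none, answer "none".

Distances from 1.9578°N, 103.9228°E:
A: √((-0.0827·111.32)² + (-0.0075·111.26)²) = √(84.753456 + 0.696307) = 9.2439 km
B: √((0.0209·111.32)² + (-0.0072·111.26)²) = √(5.413012 + 0.641716) = 2.4606 km
C: √((0.0527·111.32)² + (-0.1405·111.26)²) = √(34.416573 + 244.360362) = 16.6966 km
D: √((-0.0581·111.32)² + (0.0545·111.26)²) = √(41.831040 + 36.768094) = 8.8656 km
E: √((-0.1029·111.32)² + (0.0811·111.26)²) = √(131.213085 + 81.417886) = 14.5819 km
F: √((-0.0260·111.32)² + (-0.0151·111.26)²) = √(8.377088 + 2.822487) = 3.3466 km
G: √((-0.0188·111.32)² + (-0.0349·111.26)²) = √(4.379879 + 15.077487) = 4.4111 km
H: √((0.0943·111.32)² + (0.0403·111.26)²) = √(110.197002 + 20.104265) = 11.4150 km
I: √((-0.0842·111.32)² + (0.0163·111.26)²) = √(87.855828 + 3.288920) = 9.5470 km
J: √((-0.0854·111.32)² + (-0.1388·111.26)²) = √(90.377877 + 238.482790) = 18.1345 km
K: √((0.0040·111.32)² + (-0.0847·111.26)²) = √(0.198274 + 88.806536) = 9.4342 km
L: √((-0.0105·111.32)² + (-0.0753·111.26)²) = √(1.366234 + 70.188840) = 8.4590 km
Threshold 1.4 km: none within range.

none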